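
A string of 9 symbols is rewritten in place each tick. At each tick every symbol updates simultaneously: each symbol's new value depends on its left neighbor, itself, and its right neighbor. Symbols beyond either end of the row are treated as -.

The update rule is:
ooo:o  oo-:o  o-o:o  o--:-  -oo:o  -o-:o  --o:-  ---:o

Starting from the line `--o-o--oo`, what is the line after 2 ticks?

ooooo--oo

tick 1: o-ooo--oo
tick 2: ooooo--oo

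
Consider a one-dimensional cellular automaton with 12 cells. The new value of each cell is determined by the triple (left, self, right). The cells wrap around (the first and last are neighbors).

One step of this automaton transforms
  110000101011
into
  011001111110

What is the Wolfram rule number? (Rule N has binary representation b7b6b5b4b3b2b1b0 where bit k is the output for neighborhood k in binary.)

126

position 0: 111 → 0  (bit 7 = 0)
position 1: 110 → 1  (bit 6 = 1)
position 7: 101 → 1  (bit 5 = 1)
position 2: 100 → 1  (bit 4 = 1)
position 10: 011 → 1  (bit 3 = 1)
position 6: 010 → 1  (bit 2 = 1)
position 5: 001 → 1  (bit 1 = 1)
position 3: 000 → 0  (bit 0 = 0)
bits b7..b0 = 01111110 = 126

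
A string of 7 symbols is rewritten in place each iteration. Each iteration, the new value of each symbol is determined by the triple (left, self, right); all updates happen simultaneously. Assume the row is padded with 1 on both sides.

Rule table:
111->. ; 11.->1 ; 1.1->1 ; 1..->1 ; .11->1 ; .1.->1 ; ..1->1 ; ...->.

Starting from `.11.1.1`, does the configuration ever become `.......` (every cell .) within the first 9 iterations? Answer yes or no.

yes

iteration 1: 1111111
iteration 2: .......
all cells are . at iteration 2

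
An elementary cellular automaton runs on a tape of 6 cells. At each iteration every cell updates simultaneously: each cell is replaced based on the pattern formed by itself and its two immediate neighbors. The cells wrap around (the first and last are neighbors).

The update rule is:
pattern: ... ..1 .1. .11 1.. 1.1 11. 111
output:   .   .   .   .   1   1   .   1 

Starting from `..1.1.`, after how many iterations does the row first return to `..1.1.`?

...1.1
1...1.
.1...1
1.1...
.1.1..
..1.1.

6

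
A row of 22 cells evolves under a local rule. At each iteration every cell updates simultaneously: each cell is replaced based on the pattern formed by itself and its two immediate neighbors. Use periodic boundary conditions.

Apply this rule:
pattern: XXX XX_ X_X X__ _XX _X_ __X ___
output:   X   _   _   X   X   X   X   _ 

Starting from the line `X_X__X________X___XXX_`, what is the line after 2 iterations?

X_XXXX_X____XXX__XX_XX

X_XXXXX______XXX_XXX__
X_XXXX_X____XXX__XX_XX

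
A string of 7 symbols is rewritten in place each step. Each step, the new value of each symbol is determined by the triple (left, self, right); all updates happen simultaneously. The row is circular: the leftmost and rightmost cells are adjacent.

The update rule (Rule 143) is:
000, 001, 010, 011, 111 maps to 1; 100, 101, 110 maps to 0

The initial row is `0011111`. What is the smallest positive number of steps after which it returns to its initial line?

7

0111110
1111100
1111001
1110011
1100111
1001111
0011111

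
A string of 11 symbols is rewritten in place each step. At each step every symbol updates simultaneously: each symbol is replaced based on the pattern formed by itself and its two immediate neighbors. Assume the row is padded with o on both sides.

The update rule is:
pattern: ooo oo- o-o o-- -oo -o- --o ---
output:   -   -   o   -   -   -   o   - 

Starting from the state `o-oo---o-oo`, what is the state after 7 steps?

o-o--o-o-o-

-o----o-o--
o----o-o--o
----o-o--o-
---o-o--o-o
--o-o--o-o-
-o-o--o-o-o
o-o--o-o-o-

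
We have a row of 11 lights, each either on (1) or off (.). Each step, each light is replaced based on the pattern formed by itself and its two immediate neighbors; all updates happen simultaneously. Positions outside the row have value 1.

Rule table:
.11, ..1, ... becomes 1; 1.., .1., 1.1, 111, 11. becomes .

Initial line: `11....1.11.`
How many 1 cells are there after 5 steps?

5

step 1: ...111..1..
step 2: .111...1..1
step 3: .1...11..11
step 4: ...111..11.
step 5: .111...11..
count of 1: 5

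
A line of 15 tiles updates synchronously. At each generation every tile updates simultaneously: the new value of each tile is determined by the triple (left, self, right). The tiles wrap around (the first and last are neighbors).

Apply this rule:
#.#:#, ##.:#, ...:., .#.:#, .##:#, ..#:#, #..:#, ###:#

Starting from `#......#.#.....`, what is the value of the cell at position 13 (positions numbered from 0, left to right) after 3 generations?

#

generation 1: ##....#####...#
generation 2: ###..#######.##
generation 3: ###############
position 13 holds #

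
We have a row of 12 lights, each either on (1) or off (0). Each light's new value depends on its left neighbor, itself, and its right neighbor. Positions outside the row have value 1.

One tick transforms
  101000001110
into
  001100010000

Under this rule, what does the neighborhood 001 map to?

1

At position 7 the neighborhood is 001; the next row has 1 there.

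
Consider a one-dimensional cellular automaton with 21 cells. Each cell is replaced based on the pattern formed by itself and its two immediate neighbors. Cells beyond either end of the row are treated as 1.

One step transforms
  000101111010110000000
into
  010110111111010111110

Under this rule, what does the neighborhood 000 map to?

At position 1 the neighborhood is 000; the next row has 1 there.

1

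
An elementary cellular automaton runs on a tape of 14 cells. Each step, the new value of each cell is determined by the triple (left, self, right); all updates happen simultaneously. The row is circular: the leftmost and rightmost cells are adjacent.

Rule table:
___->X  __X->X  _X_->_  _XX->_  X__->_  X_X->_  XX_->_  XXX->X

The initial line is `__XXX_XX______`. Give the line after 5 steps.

X____XXXX_____

XX_X_____XXXXX
X____XXXX_XXXX
__XXX_XX___XXX
_X_X_____XX_X_
X____XXXX_____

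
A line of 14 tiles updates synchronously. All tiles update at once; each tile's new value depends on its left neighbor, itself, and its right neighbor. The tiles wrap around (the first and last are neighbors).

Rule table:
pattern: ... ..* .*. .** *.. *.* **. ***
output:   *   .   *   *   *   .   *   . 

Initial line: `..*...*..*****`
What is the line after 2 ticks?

tick 1: *.***.**.*...*
tick 2: *.*.*.**.***.*

*.*.*.**.***.*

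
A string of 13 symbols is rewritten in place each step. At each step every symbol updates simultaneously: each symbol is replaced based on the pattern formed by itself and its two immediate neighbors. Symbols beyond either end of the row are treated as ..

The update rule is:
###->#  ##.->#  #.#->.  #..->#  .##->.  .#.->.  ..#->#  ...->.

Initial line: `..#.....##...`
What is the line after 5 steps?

.#.#...#...#.

step 1: .#.#...#.##..
step 2: #...#.#...##.
step 3: .#.#...#.#.##
step 4: #...#.#.....#
step 5: .#.#...#...#.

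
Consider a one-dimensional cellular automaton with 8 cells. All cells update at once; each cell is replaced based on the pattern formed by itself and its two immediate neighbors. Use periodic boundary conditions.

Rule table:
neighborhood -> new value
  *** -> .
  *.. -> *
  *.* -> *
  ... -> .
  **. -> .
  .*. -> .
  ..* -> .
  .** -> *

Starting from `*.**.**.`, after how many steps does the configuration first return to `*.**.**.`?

8

.**.**.*
**.**.*.
*.**.*.*
.**.*.**
**.*.**.
*.*.**.*
.*.**.**
*.**.**.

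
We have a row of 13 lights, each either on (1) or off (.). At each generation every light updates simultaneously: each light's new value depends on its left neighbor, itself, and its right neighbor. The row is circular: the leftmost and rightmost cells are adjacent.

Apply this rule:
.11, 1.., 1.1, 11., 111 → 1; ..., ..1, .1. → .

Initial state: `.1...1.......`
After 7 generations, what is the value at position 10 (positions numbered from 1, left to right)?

.

generation 1: ..1...1......
generation 2: ...1...1.....
generation 3: ....1...1....
generation 4: .....1...1...
generation 5: ......1...1..
generation 6: .......1...1.
generation 7: ........1...1
position 10 holds .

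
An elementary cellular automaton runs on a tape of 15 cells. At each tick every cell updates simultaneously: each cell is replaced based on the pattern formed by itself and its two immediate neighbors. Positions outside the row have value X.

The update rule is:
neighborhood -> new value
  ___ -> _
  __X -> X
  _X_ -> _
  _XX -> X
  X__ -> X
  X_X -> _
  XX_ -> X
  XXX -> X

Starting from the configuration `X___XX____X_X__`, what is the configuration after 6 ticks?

XX_XXXXXXX_XXXX

tick 1: XX_XXXX__X___XX
tick 2: XX_XXXXXX_X_XXX
tick 3: XX_XXXXXX___XXX
tick 4: XX_XXXXXXX_XXXX
tick 5: XX_XXXXXXX_XXXX  (fixed point — unchanged through tick 6)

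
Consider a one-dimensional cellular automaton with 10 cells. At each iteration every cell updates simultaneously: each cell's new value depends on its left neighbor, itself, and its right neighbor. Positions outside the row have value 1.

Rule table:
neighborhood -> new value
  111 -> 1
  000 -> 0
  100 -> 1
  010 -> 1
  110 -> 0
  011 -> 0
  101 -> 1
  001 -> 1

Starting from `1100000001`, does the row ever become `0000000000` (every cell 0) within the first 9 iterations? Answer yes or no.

iteration 1: 1010000010
iteration 2: 0111000111
iteration 3: 1010101011
iteration 4: 0111111101
iteration 5: 1011111010
iteration 6: 0101110111
iteration 7: 1110101011
iteration 8: 1101111101
iteration 9: 1010111010
iteration 9 is 1010111010, still not uniform 0

no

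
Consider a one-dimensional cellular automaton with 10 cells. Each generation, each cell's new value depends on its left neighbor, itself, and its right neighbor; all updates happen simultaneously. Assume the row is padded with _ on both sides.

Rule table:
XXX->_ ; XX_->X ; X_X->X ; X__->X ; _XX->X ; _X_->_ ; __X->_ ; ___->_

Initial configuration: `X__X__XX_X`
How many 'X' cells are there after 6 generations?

3

_X__X_XXX_
__X__XX_XX
___X_XXXXX
____XX___X
____XXX___
____X_XX__
count of X: 3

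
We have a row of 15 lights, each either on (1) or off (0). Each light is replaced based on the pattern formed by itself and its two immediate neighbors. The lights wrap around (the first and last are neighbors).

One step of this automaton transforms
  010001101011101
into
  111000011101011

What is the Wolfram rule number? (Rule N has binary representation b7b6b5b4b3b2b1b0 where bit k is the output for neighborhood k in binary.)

position 11: 111 → 1  (bit 7 = 1)
position 6: 110 → 0  (bit 6 = 0)
position 0: 101 → 1  (bit 5 = 1)
position 2: 100 → 1  (bit 4 = 1)
position 5: 011 → 0  (bit 3 = 0)
position 1: 010 → 1  (bit 2 = 1)
position 4: 001 → 0  (bit 1 = 0)
position 3: 000 → 0  (bit 0 = 0)
bits b7..b0 = 10110100 = 180

180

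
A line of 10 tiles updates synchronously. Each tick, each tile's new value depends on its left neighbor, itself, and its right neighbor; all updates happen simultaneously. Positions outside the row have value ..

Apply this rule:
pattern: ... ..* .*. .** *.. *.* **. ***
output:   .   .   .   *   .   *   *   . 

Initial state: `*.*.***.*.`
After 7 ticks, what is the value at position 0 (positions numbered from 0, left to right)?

.

.*.**.**..
..******..
..*....*..
..........
..........  (fixed point — unchanged through tick 7)
position 0 holds .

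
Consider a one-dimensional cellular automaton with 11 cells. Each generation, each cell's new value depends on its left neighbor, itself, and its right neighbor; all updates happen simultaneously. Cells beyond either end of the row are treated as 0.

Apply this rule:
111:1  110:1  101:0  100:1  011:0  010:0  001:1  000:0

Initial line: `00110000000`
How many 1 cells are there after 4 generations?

01011000000
10001100000
01010110000
10000011000
count of 1: 3

3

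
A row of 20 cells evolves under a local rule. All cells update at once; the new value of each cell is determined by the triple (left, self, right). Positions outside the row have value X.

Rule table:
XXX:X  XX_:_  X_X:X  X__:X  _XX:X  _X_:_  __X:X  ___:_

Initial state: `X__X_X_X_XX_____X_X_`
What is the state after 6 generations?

_X_XX_X_X_X_X_XXXXXX

_XX_X_X_XX_X___X_X_X
XX_X_X_XX_X_X_X_X_XX
X_X_X_XX_X_X_X_X_XXX
_X_X_XX_X_X_X_X_XXXX
X_X_XX_X_X_X_X_XXXXX
_X_XX_X_X_X_X_XXXXXX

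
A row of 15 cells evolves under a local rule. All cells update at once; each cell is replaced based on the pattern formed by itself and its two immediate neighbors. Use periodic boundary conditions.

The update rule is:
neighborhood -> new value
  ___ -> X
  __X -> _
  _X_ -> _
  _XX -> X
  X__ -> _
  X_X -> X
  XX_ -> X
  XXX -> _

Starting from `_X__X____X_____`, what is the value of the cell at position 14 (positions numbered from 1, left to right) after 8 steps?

______XX___XXXX
_XXXX_XX_X_X__X
XX__XXXXX_X____
XX__X___XX__XX_
XX____X_XX__XXX
_X_XX__XXX__X__
__XXX__X_X____X
__X_X___X__XX__
position 14 holds _

_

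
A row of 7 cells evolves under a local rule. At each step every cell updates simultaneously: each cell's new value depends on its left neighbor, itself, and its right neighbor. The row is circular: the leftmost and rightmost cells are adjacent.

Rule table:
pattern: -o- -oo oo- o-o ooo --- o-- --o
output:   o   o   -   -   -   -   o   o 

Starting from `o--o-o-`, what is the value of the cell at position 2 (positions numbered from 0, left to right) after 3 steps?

-

oooo-o-
o----o-
oo--oo-
position 2 holds -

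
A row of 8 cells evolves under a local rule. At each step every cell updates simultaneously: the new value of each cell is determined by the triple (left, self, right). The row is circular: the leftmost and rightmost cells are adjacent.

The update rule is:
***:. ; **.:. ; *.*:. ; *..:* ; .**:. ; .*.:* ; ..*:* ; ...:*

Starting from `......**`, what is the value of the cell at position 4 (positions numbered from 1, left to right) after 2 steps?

******..
......**
position 4 holds .

.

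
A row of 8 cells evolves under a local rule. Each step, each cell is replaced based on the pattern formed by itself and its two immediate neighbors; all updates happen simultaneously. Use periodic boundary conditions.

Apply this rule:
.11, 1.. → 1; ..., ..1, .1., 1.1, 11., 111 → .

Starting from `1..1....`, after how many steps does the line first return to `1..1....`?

.1..1...
..1..1..
...1..1.
....1..1
1....1..
.1....1.
..1....1
1..1....

8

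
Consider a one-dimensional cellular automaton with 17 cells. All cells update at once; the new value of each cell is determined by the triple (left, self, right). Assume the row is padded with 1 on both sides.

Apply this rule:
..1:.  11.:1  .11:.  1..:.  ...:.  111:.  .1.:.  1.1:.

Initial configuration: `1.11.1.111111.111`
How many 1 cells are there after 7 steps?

1

1..1........1....
1................
1................  (fixed point — unchanged through step 7)
count of 1: 1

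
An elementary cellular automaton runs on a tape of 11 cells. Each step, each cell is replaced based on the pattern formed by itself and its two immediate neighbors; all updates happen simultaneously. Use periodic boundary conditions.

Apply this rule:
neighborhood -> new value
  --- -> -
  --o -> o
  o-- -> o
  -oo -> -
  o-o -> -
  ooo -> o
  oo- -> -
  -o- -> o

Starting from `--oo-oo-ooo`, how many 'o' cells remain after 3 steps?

5

oo-------o-
--o-----oo-
-ooo---o--o
count of o: 5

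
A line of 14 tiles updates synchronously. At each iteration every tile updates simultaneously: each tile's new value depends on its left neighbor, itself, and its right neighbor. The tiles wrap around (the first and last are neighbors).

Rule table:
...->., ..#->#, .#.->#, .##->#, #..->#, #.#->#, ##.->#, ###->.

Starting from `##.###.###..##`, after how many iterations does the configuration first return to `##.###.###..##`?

2

.###.###.####.
##.###.###..##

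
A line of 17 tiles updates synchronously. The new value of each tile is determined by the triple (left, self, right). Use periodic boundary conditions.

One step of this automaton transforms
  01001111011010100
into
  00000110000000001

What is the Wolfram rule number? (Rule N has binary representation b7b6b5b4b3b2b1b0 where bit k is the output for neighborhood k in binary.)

position 5: 111 → 1  (bit 7 = 1)
position 7: 110 → 0  (bit 6 = 0)
position 8: 101 → 0  (bit 5 = 0)
position 2: 100 → 0  (bit 4 = 0)
position 4: 011 → 0  (bit 3 = 0)
position 1: 010 → 0  (bit 2 = 0)
position 0: 001 → 0  (bit 1 = 0)
position 16: 000 → 1  (bit 0 = 1)
bits b7..b0 = 10000001 = 129

129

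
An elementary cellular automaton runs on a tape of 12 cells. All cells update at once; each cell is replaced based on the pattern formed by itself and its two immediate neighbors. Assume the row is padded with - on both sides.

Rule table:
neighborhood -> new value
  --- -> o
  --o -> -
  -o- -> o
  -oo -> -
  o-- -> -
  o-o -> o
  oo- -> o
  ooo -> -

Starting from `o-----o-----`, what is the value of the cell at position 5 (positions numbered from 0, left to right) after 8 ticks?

o

o-ooo-o-oooo
oo--oooo---o
-o-----o-o-o
-o-ooo-ooooo
-oo--oo----o
--o---o-oo-o
o-o-o-oo-ooo
oooooo-oo--o
position 5 holds o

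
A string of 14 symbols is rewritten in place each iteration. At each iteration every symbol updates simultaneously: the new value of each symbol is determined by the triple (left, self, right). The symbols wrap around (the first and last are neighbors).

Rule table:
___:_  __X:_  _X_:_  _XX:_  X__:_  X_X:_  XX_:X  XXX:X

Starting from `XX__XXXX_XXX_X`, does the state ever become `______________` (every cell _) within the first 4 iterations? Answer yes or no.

yes

iteration 1: XX___XXX__XX__
iteration 2: _X____XX___X__
iteration 3: _______X______
iteration 4: ______________
all cells are _ at iteration 4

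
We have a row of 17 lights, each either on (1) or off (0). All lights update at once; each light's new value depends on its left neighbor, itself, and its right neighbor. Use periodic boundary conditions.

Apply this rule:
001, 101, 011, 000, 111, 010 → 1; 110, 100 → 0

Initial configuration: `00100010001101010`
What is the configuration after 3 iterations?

10111011101111011

iteration 1: 11101110111011110
iteration 2: 11011101110111101
iteration 3: 10111011101111011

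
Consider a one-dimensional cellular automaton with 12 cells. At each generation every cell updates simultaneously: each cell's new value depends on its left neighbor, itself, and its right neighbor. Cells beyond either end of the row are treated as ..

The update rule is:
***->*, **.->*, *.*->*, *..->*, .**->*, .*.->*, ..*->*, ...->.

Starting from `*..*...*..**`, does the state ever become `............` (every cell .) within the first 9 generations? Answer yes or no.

no

*****.******
************
************  (fixed point — unchanged through generation 9)
generation 9 is ************, still not uniform .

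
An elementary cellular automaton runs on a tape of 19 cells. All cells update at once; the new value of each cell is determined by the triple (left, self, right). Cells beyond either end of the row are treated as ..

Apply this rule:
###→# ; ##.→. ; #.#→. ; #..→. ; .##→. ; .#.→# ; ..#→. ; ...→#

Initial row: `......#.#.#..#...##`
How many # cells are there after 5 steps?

8

#####.#.#.#..#.#...
.###..#.#.#..#.#.##
..#...#.#.#..#.#...
#.#.#.#.#.#..#.#.##
#.#.#.#.#.#..#.#...
count of #: 8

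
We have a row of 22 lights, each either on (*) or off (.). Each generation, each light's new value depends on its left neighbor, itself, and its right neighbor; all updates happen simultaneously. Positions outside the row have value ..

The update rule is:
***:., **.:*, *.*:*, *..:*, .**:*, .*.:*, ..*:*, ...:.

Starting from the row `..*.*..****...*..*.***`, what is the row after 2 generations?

.*******..**.*******.*
**.....*******.....***

**.....*******.....***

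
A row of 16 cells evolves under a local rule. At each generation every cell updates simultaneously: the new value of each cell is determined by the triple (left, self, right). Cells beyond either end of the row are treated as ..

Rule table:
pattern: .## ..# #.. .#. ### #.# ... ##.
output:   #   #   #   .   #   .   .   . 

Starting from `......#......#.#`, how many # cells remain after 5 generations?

3

.....#.#....#...
....#...#..#.#..
...#.#.#.##...#.
..#......#.#.#.#
.#.#....#.......
count of #: 3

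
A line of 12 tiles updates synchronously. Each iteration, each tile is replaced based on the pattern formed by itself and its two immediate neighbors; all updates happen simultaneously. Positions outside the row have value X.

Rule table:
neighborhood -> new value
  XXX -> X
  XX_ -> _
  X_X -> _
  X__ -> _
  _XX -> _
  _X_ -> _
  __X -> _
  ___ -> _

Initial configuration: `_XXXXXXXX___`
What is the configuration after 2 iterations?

___XXXX_____

iteration 1: __XXXXXX____
iteration 2: ___XXXX_____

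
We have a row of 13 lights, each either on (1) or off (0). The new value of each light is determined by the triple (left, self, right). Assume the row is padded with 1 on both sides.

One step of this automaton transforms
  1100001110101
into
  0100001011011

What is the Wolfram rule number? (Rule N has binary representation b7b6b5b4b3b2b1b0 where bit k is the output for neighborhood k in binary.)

104

position 0: 111 → 0  (bit 7 = 0)
position 1: 110 → 1  (bit 6 = 1)
position 9: 101 → 1  (bit 5 = 1)
position 2: 100 → 0  (bit 4 = 0)
position 6: 011 → 1  (bit 3 = 1)
position 10: 010 → 0  (bit 2 = 0)
position 5: 001 → 0  (bit 1 = 0)
position 3: 000 → 0  (bit 0 = 0)
bits b7..b0 = 01101000 = 104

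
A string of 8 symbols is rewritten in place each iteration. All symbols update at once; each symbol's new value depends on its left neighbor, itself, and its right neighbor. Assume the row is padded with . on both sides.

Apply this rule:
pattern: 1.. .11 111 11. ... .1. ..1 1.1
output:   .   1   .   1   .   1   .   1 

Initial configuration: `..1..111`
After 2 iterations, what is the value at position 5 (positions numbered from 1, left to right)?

.

iteration 1: ..1..1.1
iteration 2: ..1..111
position 5 holds .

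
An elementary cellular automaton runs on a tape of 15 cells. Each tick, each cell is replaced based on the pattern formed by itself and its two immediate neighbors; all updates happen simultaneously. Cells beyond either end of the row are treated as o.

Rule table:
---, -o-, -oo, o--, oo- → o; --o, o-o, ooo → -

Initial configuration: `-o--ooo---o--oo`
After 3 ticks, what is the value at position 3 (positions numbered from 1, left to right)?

-oo-o-ooo-oo-o-
-oo-o-o-o-oo-o-
-oo-o-o-o-oo-o-
position 3 holds o

o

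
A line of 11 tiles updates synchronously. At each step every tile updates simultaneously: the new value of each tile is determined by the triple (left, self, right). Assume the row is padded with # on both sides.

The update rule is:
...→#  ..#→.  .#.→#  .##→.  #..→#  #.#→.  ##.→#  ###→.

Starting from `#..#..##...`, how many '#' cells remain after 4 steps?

##.##..###.
.#..##...#.
.##..###.#.
..##...#.#.
count of #: 4

4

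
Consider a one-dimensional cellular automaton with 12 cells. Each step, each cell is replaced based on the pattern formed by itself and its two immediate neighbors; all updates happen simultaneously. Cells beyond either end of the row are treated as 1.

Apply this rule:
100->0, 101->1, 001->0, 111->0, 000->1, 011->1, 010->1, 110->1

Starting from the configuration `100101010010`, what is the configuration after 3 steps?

100101010011

step 1: 100111110011
step 2: 100100010010
step 3: 100101010011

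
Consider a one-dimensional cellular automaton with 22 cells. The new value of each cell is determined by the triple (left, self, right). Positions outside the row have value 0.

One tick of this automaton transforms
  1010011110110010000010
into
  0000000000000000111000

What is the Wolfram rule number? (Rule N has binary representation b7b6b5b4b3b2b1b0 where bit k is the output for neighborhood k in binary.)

position 6: 111 → 0  (bit 7 = 0)
position 8: 110 → 0  (bit 6 = 0)
position 1: 101 → 0  (bit 5 = 0)
position 3: 100 → 0  (bit 4 = 0)
position 5: 011 → 0  (bit 3 = 0)
position 0: 010 → 0  (bit 2 = 0)
position 4: 001 → 0  (bit 1 = 0)
position 16: 000 → 1  (bit 0 = 1)
bits b7..b0 = 00000001 = 1

1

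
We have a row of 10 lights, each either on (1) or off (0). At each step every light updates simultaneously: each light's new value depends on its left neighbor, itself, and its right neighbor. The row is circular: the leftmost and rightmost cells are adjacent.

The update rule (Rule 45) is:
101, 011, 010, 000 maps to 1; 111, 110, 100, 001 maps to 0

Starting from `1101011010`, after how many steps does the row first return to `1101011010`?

30

1011110111
0110001100
0100101001
1100111001
0000100001
0110101101
1101111011
0011000110
1010010100
1110011100
1000010000
1011010110
1110111101
0001100011
0101001010
0111001110
0100001000
0101101011
1111011110
1000110001
0010100101
0011100111
0010000100
1010110101
0111101111
1100011000
1001010010
1001110011
0001000010
1101011010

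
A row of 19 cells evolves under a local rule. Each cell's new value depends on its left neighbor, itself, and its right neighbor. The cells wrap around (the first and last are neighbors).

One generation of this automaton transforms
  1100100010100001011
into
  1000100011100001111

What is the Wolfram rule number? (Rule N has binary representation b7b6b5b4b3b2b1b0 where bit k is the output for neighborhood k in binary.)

172

position 0: 111 → 1  (bit 7 = 1)
position 1: 110 → 0  (bit 6 = 0)
position 9: 101 → 1  (bit 5 = 1)
position 2: 100 → 0  (bit 4 = 0)
position 17: 011 → 1  (bit 3 = 1)
position 4: 010 → 1  (bit 2 = 1)
position 3: 001 → 0  (bit 1 = 0)
position 6: 000 → 0  (bit 0 = 0)
bits b7..b0 = 10101100 = 172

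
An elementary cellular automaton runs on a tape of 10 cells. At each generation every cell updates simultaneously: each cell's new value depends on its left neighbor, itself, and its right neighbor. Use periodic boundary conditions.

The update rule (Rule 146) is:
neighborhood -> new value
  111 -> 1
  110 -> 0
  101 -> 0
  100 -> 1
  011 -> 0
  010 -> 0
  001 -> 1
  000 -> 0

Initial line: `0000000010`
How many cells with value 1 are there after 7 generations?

0000000101
1000001000
0100010101
0010100000
0100010000
1010101000
0000000101
count of 1: 2

2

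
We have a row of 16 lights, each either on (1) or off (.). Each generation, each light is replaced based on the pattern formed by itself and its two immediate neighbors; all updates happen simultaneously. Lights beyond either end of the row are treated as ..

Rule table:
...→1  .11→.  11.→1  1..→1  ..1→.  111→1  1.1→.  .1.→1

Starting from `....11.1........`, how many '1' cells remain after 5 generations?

111..1.111111111
.111.1..11111111
..11.11..1111111
1..1..11..111111
11.11..11..11111
count of 1: 11

11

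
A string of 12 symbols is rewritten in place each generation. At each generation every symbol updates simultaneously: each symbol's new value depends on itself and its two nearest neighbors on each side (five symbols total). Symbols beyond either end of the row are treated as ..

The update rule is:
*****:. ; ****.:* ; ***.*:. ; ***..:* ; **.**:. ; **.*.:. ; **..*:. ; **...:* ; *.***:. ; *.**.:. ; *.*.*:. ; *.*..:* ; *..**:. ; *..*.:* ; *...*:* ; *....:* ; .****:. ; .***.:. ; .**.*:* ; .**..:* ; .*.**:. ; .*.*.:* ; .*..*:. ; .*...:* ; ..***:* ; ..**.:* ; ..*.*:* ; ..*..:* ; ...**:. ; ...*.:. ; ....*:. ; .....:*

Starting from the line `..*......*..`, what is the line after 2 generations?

..*..**..*.*

..*****..***
..*..**..*.*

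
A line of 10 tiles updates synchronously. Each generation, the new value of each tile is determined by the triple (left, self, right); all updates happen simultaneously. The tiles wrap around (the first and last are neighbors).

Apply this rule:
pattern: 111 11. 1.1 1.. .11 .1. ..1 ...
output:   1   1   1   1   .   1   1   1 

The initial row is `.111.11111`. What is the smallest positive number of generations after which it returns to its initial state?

10

1.111.1111
11.111.111
111.111.11
1111.111.1
11111.111.
.11111.111
1.11111.11
11.11111.1
111.11111.
.111.11111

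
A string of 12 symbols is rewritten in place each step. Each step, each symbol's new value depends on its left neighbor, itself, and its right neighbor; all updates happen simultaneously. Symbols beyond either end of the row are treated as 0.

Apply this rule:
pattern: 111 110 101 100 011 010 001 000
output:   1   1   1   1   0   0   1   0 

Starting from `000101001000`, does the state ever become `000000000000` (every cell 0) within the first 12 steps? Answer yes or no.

001010110100
010101011010
101010101101
010101010110
101010101011
010101010101
101010101010
010101010101  (repeats step 6; period 2)
step 12: 010101010101
step 12 is 010101010101, still not uniform 0

no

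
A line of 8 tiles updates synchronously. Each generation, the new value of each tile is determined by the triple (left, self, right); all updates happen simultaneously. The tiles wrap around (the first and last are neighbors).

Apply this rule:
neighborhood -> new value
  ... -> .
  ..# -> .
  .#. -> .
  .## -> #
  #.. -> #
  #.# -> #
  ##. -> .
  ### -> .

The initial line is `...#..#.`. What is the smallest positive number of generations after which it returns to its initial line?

generation 1: ....#..#
generation 2: #....#..
generation 3: .#....#.
generation 4: ..#....#
generation 5: #..#....
generation 6: .#..#...
generation 7: ..#..#..
generation 8: ...#..#.

8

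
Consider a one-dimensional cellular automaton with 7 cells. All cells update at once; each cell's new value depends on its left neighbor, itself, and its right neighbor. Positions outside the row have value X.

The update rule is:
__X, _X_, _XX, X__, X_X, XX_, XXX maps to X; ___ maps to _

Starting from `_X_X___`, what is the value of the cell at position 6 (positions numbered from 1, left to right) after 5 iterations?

X

XXXXX_X
XXXXXXX
XXXXXXX  (fixed point — unchanged through iteration 5)
position 6 holds X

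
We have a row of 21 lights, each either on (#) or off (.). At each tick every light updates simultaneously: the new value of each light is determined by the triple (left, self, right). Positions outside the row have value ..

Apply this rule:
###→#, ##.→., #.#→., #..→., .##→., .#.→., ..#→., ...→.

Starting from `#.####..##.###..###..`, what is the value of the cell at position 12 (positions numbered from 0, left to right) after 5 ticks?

...##.......#....#...
.....................
.....................  (fixed point — unchanged through tick 5)
position 12 holds .

.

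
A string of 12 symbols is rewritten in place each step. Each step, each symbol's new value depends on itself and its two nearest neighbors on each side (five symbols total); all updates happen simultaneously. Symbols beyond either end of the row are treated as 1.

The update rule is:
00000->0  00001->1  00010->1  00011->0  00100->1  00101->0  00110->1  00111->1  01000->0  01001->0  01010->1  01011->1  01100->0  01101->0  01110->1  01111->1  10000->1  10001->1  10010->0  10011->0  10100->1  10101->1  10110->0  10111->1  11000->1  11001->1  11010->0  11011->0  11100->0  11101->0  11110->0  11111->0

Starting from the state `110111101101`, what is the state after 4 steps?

000110000001
110101100101
000110010011
110101010011

110101010011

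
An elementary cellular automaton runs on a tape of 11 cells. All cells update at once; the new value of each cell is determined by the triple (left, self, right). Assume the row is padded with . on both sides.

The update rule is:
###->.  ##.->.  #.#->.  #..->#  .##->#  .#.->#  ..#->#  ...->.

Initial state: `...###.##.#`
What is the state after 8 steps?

step 1: ..##...#..#
step 2: .##.#.#####
step 3: ##..#.#....
step 4: #.###.##...
step 5: #.#...#.#..
step 6: #.##.##.##.
step 7: #.#..#..#.#
step 8: #.#######.#

#.#######.#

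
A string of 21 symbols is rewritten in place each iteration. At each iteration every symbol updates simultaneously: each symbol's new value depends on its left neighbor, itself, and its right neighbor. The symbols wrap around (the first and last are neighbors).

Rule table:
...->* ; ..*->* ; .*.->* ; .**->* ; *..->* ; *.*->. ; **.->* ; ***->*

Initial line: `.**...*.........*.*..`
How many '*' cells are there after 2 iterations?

20

*****************.***
*****************.***
count of *: 20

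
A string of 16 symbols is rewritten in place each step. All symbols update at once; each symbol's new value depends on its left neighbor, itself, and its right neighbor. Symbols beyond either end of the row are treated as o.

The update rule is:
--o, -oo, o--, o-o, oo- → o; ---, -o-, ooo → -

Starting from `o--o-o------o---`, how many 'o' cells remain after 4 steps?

step 1: ooo-o-o----o-o-o
step 2: --oo-o-o--o-o-oo
step 3: ooooo-o-oo-o-oo-
step 4: ----oo-oooo-oooo
count of o: 10

10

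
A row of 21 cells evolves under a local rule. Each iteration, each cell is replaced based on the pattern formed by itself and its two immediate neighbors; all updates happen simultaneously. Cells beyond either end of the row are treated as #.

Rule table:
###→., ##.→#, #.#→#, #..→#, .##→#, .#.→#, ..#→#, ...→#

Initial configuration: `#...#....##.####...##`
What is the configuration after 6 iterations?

iteration 1: #############..#####.
iteration 2: ............####...##
iteration 3: #############..#####.  (repeats iteration 1; period 2)
iteration 6: ............####...##

............####...##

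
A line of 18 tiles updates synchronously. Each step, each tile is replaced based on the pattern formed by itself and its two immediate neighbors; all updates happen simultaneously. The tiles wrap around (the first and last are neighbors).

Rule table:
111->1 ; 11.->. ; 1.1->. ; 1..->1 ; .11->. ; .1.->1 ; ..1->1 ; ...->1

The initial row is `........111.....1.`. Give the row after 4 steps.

11111111.1.1111111
1111111..1..111111
111111.11111.11111
11111...111...1111

11111...111...1111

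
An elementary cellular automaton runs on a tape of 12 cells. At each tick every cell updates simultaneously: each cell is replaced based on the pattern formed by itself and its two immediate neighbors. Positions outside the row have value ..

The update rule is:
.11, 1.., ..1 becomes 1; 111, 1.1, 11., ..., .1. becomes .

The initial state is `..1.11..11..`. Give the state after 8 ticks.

1...11.1.1.1

.1..1.111.1.
1.11..1....1
..1.11.1..1.
.1..1...11.1
1.11.1.11...
..1....1.1..
.1.1..1...1.
1...11.1.1.1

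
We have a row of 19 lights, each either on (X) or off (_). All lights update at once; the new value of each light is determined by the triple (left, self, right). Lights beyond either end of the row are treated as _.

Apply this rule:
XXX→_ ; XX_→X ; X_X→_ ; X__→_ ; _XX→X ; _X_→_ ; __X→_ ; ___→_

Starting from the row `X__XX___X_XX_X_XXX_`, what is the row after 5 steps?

___XX_____XX_______

___XX_____XX___X_X_
___XX_____XX_______
___XX_____XX_______  (fixed point — unchanged through step 5)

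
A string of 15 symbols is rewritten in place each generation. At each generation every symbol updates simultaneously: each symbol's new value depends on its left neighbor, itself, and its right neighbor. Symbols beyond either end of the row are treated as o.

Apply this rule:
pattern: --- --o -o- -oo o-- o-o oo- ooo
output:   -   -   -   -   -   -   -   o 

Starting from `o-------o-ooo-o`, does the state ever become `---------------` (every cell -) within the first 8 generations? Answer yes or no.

generation 1: -----------o---
generation 2: ---------------
all cells are - at generation 2

yes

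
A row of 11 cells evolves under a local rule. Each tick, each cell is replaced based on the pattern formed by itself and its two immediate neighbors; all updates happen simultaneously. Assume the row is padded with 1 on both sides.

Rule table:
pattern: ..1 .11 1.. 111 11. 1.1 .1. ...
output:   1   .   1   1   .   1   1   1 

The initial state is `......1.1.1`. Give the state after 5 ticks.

111111.1.11

tick 1: 1111111111.
tick 2: 111111111.1
tick 3: 11111111.1.
tick 4: 1111111.111
tick 5: 111111.1.11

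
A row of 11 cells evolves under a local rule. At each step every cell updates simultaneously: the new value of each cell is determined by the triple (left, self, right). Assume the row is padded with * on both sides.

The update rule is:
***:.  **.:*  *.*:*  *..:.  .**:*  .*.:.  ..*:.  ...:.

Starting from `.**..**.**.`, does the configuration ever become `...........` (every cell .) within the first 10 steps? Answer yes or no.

step 1: ***..******
step 2: ..*..*.....
step 3: ...........
all cells are . at step 3

yes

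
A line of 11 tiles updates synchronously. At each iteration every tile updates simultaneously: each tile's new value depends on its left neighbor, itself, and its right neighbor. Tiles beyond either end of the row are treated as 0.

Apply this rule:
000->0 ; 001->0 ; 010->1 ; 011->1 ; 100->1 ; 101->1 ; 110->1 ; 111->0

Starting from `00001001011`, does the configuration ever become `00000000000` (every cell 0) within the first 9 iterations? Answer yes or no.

iteration 1: 00001101111
iteration 2: 00001111001
iteration 3: 00001001101
iteration 4: 00001101111  (repeats iteration 1; period 3)
iteration 9: 00001001101
iteration 9 is 00001001101, still not uniform 0

no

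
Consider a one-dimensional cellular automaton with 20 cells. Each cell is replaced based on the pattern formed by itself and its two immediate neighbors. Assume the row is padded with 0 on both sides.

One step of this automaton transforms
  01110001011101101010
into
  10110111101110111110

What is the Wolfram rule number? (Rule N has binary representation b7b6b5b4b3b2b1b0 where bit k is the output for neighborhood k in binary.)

position 2: 111 → 1  (bit 7 = 1)
position 3: 110 → 1  (bit 6 = 1)
position 8: 101 → 1  (bit 5 = 1)
position 4: 100 → 0  (bit 4 = 0)
position 1: 011 → 0  (bit 3 = 0)
position 7: 010 → 1  (bit 2 = 1)
position 0: 001 → 1  (bit 1 = 1)
position 5: 000 → 1  (bit 0 = 1)
bits b7..b0 = 11100111 = 231

231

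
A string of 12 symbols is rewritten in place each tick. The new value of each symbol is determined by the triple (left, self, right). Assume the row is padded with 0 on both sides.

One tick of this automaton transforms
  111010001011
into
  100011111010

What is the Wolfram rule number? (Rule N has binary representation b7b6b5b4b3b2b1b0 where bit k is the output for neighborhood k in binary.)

position 1: 111 → 0  (bit 7 = 0)
position 2: 110 → 0  (bit 6 = 0)
position 3: 101 → 0  (bit 5 = 0)
position 5: 100 → 1  (bit 4 = 1)
position 0: 011 → 1  (bit 3 = 1)
position 4: 010 → 1  (bit 2 = 1)
position 7: 001 → 1  (bit 1 = 1)
position 6: 000 → 1  (bit 0 = 1)
bits b7..b0 = 00011111 = 31

31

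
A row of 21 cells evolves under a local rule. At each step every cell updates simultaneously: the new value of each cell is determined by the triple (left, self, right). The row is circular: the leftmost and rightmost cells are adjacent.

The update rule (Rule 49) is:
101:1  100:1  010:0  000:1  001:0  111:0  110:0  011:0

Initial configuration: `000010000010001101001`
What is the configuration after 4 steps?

step 1: 111001111001100010100
step 2: 000100000100011001010
step 3: 110011110011000100101
step 4: 001000001000110010010

001000001000110010010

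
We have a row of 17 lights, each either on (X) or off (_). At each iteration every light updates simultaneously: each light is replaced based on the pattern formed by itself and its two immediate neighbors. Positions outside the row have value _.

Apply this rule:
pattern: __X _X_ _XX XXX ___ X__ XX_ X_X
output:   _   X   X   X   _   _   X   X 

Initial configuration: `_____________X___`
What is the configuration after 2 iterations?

_____________X___  (fixed point — unchanged through iteration 2)

_____________X___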